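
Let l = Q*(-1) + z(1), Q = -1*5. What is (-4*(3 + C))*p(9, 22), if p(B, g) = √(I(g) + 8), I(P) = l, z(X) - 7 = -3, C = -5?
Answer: 8*√17 ≈ 32.985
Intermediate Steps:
Q = -5
z(X) = 4 (z(X) = 7 - 3 = 4)
l = 9 (l = -5*(-1) + 4 = 5 + 4 = 9)
I(P) = 9
p(B, g) = √17 (p(B, g) = √(9 + 8) = √17)
(-4*(3 + C))*p(9, 22) = (-4*(3 - 5))*√17 = (-4*(-2))*√17 = 8*√17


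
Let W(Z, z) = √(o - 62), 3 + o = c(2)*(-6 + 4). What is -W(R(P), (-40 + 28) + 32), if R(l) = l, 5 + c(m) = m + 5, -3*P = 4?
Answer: -I*√69 ≈ -8.3066*I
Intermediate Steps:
P = -4/3 (P = -⅓*4 = -4/3 ≈ -1.3333)
c(m) = m (c(m) = -5 + (m + 5) = -5 + (5 + m) = m)
o = -7 (o = -3 + 2*(-6 + 4) = -3 + 2*(-2) = -3 - 4 = -7)
W(Z, z) = I*√69 (W(Z, z) = √(-7 - 62) = √(-69) = I*√69)
-W(R(P), (-40 + 28) + 32) = -I*√69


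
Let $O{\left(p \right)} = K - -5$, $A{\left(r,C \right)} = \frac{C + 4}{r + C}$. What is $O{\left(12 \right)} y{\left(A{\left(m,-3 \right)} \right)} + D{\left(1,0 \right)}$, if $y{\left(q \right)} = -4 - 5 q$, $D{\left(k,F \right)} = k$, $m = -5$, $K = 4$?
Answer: $- \frac{235}{8} \approx -29.375$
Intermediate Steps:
$A{\left(r,C \right)} = \frac{4 + C}{C + r}$
$O{\left(p \right)} = 9$ ($O{\left(p \right)} = 4 - -5 = 4 + 5 = 9$)
$O{\left(12 \right)} y{\left(A{\left(m,-3 \right)} \right)} + D{\left(1,0 \right)} = 9 \left(-4 - 5 \frac{4 - 3}{-3 - 5}\right) + 1 = 9 \left(-4 - 5 \frac{1}{-8} \cdot 1\right) + 1 = 9 \left(-4 - 5 \left(\left(- \frac{1}{8}\right) 1\right)\right) + 1 = 9 \left(-4 - - \frac{5}{8}\right) + 1 = 9 \left(-4 + \frac{5}{8}\right) + 1 = 9 \left(- \frac{27}{8}\right) + 1 = - \frac{243}{8} + 1 = - \frac{235}{8}$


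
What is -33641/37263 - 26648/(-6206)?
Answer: 392104189/115627089 ≈ 3.3911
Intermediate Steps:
-33641/37263 - 26648/(-6206) = -33641*1/37263 - 26648*(-1/6206) = -33641/37263 + 13324/3103 = 392104189/115627089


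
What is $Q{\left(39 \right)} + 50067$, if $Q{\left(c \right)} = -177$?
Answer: $49890$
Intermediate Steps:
$Q{\left(39 \right)} + 50067 = -177 + 50067 = 49890$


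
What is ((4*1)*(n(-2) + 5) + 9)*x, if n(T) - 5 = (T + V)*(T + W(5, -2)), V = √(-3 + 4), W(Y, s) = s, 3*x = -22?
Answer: -1430/3 ≈ -476.67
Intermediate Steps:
x = -22/3 (x = (⅓)*(-22) = -22/3 ≈ -7.3333)
V = 1 (V = √1 = 1)
n(T) = 5 + (1 + T)*(-2 + T) (n(T) = 5 + (T + 1)*(T - 2) = 5 + (1 + T)*(-2 + T))
((4*1)*(n(-2) + 5) + 9)*x = ((4*1)*((3 + (-2)² - 1*(-2)) + 5) + 9)*(-22/3) = (4*((3 + 4 + 2) + 5) + 9)*(-22/3) = (4*(9 + 5) + 9)*(-22/3) = (4*14 + 9)*(-22/3) = (56 + 9)*(-22/3) = 65*(-22/3) = -1430/3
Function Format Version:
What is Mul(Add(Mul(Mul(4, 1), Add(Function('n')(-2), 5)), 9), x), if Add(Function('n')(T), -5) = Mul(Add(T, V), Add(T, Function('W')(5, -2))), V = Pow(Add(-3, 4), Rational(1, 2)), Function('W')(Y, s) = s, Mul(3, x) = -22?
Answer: Rational(-1430, 3) ≈ -476.67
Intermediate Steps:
x = Rational(-22, 3) (x = Mul(Rational(1, 3), -22) = Rational(-22, 3) ≈ -7.3333)
V = 1 (V = Pow(1, Rational(1, 2)) = 1)
Function('n')(T) = Add(5, Mul(Add(1, T), Add(-2, T))) (Function('n')(T) = Add(5, Mul(Add(T, 1), Add(T, -2))) = Add(5, Mul(Add(1, T), Add(-2, T))))
Mul(Add(Mul(Mul(4, 1), Add(Function('n')(-2), 5)), 9), x) = Mul(Add(Mul(Mul(4, 1), Add(Add(3, Pow(-2, 2), Mul(-1, -2)), 5)), 9), Rational(-22, 3)) = Mul(Add(Mul(4, Add(Add(3, 4, 2), 5)), 9), Rational(-22, 3)) = Mul(Add(Mul(4, Add(9, 5)), 9), Rational(-22, 3)) = Mul(Add(Mul(4, 14), 9), Rational(-22, 3)) = Mul(Add(56, 9), Rational(-22, 3)) = Mul(65, Rational(-22, 3)) = Rational(-1430, 3)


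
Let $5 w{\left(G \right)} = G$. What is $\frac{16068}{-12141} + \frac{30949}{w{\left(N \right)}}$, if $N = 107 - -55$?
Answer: $\frac{208461781}{218538} \approx 953.89$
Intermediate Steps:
$N = 162$ ($N = 107 + 55 = 162$)
$w{\left(G \right)} = \frac{G}{5}$
$\frac{16068}{-12141} + \frac{30949}{w{\left(N \right)}} = \frac{16068}{-12141} + \frac{30949}{\frac{1}{5} \cdot 162} = 16068 \left(- \frac{1}{12141}\right) + \frac{30949}{\frac{162}{5}} = - \frac{5356}{4047} + 30949 \cdot \frac{5}{162} = - \frac{5356}{4047} + \frac{154745}{162} = \frac{208461781}{218538}$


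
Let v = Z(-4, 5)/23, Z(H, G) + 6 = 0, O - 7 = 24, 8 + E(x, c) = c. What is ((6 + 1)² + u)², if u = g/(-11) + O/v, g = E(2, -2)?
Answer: 20693401/4356 ≈ 4750.5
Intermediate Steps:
E(x, c) = -8 + c
O = 31 (O = 7 + 24 = 31)
g = -10 (g = -8 - 2 = -10)
Z(H, G) = -6 (Z(H, G) = -6 + 0 = -6)
v = -6/23 ≈ -0.26087
u = -7783/66 (u = -10/(-11) + 31/(-6/23) = -10*(-1/11) + 31*(-23/6) = 10/11 - 713/6 = -7783/66 ≈ -117.92)
((6 + 1)² + u)² = ((6 + 1)² - 7783/66)² = (7² - 7783/66)² = (49 - 7783/66)² = (-4549/66)² = 20693401/4356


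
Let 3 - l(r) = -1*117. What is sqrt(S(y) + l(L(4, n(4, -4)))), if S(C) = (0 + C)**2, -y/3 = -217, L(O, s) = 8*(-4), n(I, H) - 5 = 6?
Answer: sqrt(423921) ≈ 651.09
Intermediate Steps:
n(I, H) = 11 (n(I, H) = 5 + 6 = 11)
L(O, s) = -32
y = 651 (y = -3*(-217) = 651)
l(r) = 120 (l(r) = 3 - (-1)*117 = 3 - 1*(-117) = 3 + 117 = 120)
S(C) = C**2
sqrt(S(y) + l(L(4, n(4, -4)))) = sqrt(651**2 + 120) = sqrt(423801 + 120) = sqrt(423921)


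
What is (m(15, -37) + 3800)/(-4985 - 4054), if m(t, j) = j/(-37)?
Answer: -1267/3013 ≈ -0.42051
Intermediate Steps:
m(t, j) = -j/37 (m(t, j) = j*(-1/37) = -j/37)
(m(15, -37) + 3800)/(-4985 - 4054) = (-1/37*(-37) + 3800)/(-4985 - 4054) = (1 + 3800)/(-9039) = 3801*(-1/9039) = -1267/3013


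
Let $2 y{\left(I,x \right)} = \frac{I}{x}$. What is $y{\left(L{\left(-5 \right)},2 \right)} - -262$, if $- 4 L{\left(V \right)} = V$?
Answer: $\frac{4197}{16} \approx 262.31$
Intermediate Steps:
$L{\left(V \right)} = - \frac{V}{4}$
$y{\left(I,x \right)} = \frac{I}{2 x}$ ($y{\left(I,x \right)} = \frac{I \frac{1}{x}}{2} = \frac{I}{2 x}$)
$y{\left(L{\left(-5 \right)},2 \right)} - -262 = \frac{\left(- \frac{1}{4}\right) \left(-5\right)}{2 \cdot 2} - -262 = \frac{1}{2} \cdot \frac{5}{4} \cdot \frac{1}{2} + 262 = \frac{5}{16} + 262 = \frac{4197}{16}$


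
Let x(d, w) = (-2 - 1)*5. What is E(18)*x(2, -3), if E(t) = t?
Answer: -270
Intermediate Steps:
x(d, w) = -15 (x(d, w) = -3*5 = -15)
E(18)*x(2, -3) = 18*(-15) = -270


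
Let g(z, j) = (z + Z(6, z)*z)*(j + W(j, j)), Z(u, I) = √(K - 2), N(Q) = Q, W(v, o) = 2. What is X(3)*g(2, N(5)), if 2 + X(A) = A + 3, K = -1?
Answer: 56 + 56*I*√3 ≈ 56.0 + 96.995*I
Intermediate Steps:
Z(u, I) = I*√3 (Z(u, I) = √(-1 - 2) = √(-3) = I*√3)
g(z, j) = (2 + j)*(z + I*z*√3) (g(z, j) = (z + (I*√3)*z)*(j + 2) = (z + I*z*√3)*(2 + j) = (2 + j)*(z + I*z*√3))
X(A) = 1 + A (X(A) = -2 + (A + 3) = -2 + (3 + A) = 1 + A)
X(3)*g(2, N(5)) = (1 + 3)*(2*(2 + 5 + 2*I*√3 + I*5*√3)) = 4*(2*(2 + 5 + 2*I*√3 + 5*I*√3)) = 4*(2*(7 + 7*I*√3)) = 4*(14 + 14*I*√3) = 56 + 56*I*√3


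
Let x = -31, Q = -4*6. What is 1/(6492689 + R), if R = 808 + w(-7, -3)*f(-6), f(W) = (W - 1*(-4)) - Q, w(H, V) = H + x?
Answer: 1/6492661 ≈ 1.5402e-7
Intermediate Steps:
Q = -24
w(H, V) = -31 + H (w(H, V) = H - 31 = -31 + H)
f(W) = 28 + W (f(W) = (W - 1*(-4)) - 1*(-24) = (W + 4) + 24 = (4 + W) + 24 = 28 + W)
R = -28 (R = 808 + (-31 - 7)*(28 - 6) = 808 - 38*22 = 808 - 836 = -28)
1/(6492689 + R) = 1/(6492689 - 28) = 1/6492661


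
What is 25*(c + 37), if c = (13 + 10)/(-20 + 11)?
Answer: 7750/9 ≈ 861.11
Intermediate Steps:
c = -23/9 (c = 23/(-9) = 23*(-⅑) = -23/9 ≈ -2.5556)
25*(c + 37) = 25*(-23/9 + 37) = 25*(310/9) = 7750/9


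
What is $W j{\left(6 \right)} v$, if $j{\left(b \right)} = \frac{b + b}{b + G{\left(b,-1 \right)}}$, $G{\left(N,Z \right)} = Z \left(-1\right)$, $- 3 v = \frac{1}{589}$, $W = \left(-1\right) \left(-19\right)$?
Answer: $- \frac{4}{217} \approx -0.018433$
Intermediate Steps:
$W = 19$
$v = - \frac{1}{1767}$ ($v = - \frac{1}{3 \cdot 589} = \left(- \frac{1}{3}\right) \frac{1}{589} = - \frac{1}{1767} \approx -0.00056593$)
$G{\left(N,Z \right)} = - Z$
$j{\left(b \right)} = \frac{2 b}{1 + b}$ ($j{\left(b \right)} = \frac{b + b}{b - -1} = \frac{2 b}{b + 1} = \frac{2 b}{1 + b}$)
$W j{\left(6 \right)} v = 19 \cdot 2 \cdot 6 \frac{1}{1 + 6} \left(- \frac{1}{1767}\right) = 19 \cdot 2 \cdot 6 \cdot \frac{1}{7} \left(- \frac{1}{1767}\right) = 19 \cdot \frac{12}{7} \left(- \frac{1}{1767}\right) = \frac{228}{7} \left(- \frac{1}{1767}\right) = - \frac{4}{217}$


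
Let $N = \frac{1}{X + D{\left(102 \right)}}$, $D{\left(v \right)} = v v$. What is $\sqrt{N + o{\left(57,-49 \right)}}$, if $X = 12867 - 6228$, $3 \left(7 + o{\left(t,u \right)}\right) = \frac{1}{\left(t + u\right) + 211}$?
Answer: $\frac{i \sqrt{10832726152547}}{1244139} \approx 2.6455 i$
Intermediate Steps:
$D{\left(v \right)} = v^{2}$
$o{\left(t,u \right)} = -7 + \frac{1}{3 \left(211 + t + u\right)}$ ($o{\left(t,u \right)} = -7 + \frac{1}{3 \left(\left(t + u\right) + 211\right)} = -7 + \frac{1}{3 \left(211 + t + u\right)}$)
$X = 6639$
$N = \frac{1}{17043}$ ($N = \frac{1}{6639 + 102^{2}} = \frac{1}{6639 + 10404} = \frac{1}{17043} \approx 5.8675 \cdot 10^{-5}$)
$\sqrt{N + o{\left(57,-49 \right)}} = \sqrt{\frac{1}{17043} + \frac{- \frac{4430}{3} - 399 - -343}{211 + 57 - 49}} = \sqrt{\frac{1}{17043} + \frac{- \frac{4430}{3} - 399 + 343}{219}} = \sqrt{\frac{1}{17043} + \frac{1}{219} \left(- \frac{4598}{3}\right)} = \sqrt{\frac{1}{17043} - \frac{4598}{657}} = \sqrt{- \frac{26121019}{3732417}} = \frac{i \sqrt{10832726152547}}{1244139}$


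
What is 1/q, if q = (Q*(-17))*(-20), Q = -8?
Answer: -1/2720 ≈ -0.00036765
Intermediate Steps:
q = -2720 (q = -8*(-17)*(-20) = 136*(-20) = -2720)
1/q = 1/(-2720) = -1/2720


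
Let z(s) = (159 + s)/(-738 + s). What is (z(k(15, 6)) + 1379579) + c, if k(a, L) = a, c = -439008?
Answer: 226677553/241 ≈ 9.4057e+5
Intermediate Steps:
z(s) = (159 + s)/(-738 + s)
(z(k(15, 6)) + 1379579) + c = ((159 + 15)/(-738 + 15) + 1379579) - 439008 = (174/(-723) + 1379579) - 439008 = (-1/723*174 + 1379579) - 439008 = (-58/241 + 1379579) - 439008 = 332478481/241 - 439008 = 226677553/241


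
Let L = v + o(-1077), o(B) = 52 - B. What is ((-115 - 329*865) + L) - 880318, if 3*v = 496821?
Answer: -998282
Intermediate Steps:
v = 165607 (v = (1/3)*496821 = 165607)
L = 166736 (L = 165607 + (52 - 1*(-1077)) = 165607 + (52 + 1077) = 165607 + 1129 = 166736)
((-115 - 329*865) + L) - 880318 = ((-115 - 329*865) + 166736) - 880318 = ((-115 - 284585) + 166736) - 880318 = (-284700 + 166736) - 880318 = -117964 - 880318 = -998282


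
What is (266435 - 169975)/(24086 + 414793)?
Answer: 13780/62697 ≈ 0.21979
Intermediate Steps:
(266435 - 169975)/(24086 + 414793) = 96460/438879 = 96460*(1/438879) = 13780/62697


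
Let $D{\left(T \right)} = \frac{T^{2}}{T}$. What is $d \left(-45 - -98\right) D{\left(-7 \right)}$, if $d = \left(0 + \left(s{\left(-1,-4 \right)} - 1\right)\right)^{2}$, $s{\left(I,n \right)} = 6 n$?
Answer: $-231875$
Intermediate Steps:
$D{\left(T \right)} = T$
$d = 625$ ($d = \left(0 + \left(6 \left(-4\right) - 1\right)\right)^{2} = \left(0 - 25\right)^{2} = \left(-25\right)^{2} = 625$)
$d \left(-45 - -98\right) D{\left(-7 \right)} = 625 \left(-45 - -98\right) \left(-7\right) = 625 \left(-45 + 98\right) \left(-7\right) = 625 \cdot 53 \left(-7\right) = 33125 \left(-7\right) = -231875$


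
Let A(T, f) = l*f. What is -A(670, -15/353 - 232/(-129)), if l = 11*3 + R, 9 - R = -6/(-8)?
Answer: -4397855/60716 ≈ -72.433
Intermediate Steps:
R = 33/4 (R = 9 - (-6)/(-8) = 9 - (-6)*(-1)/8 = 9 - 1*¾ = 9 - ¾ = 33/4 ≈ 8.2500)
l = 165/4 (l = 11*3 + 33/4 = 33 + 33/4 = 165/4 ≈ 41.250)
A(T, f) = 165*f/4
-A(670, -15/353 - 232/(-129)) = -165*(-15/353 - 232/(-129))/4 = -165*(-15*1/353 - 232*(-1/129))/4 = -165*(-15/353 + 232/129)/4 = -165*79961/(4*45537) = -1*4397855/60716 = -4397855/60716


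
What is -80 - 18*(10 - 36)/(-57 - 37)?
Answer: -3994/47 ≈ -84.979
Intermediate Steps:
-80 - 18*(10 - 36)/(-57 - 37) = -80 - (-468)/(-94) = -80 - (-468)*(-1)/94 = -80 - 18*13/47 = -80 - 234/47 = -3994/47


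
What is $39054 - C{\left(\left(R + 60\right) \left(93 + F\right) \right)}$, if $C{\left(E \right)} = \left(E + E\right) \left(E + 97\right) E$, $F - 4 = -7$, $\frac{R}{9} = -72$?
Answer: $295864412093454$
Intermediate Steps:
$R = -648$ ($R = 9 \left(-72\right) = -648$)
$F = -3$ ($F = 4 - 7 = -3$)
$C{\left(E \right)} = 2 E^{2} \left(97 + E\right)$ ($C{\left(E \right)} = 2 E \left(97 + E\right) E = 2 E^{2} \left(97 + E\right)$)
$39054 - C{\left(\left(R + 60\right) \left(93 + F\right) \right)} = 39054 - 2 \left(\left(-648 + 60\right) \left(93 - 3\right)\right)^{2} \left(97 + \left(-648 + 60\right) \left(93 - 3\right)\right) = 39054 - 2 \left(\left(-588\right) 90\right)^{2} \left(97 - 52920\right) = 39054 - 2 \left(-52920\right)^{2} \left(97 - 52920\right) = 39054 - 2 \cdot 2800526400 \left(-52823\right) = 39054 - -295864412054400 = 39054 + 295864412054400 = 295864412093454$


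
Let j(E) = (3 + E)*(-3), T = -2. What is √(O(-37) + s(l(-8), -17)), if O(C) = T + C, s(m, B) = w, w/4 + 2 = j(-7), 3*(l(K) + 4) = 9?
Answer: 1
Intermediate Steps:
j(E) = -9 - 3*E
l(K) = -1 (l(K) = -4 + (⅓)*9 = -4 + 3 = -1)
w = 40 (w = -8 + 4*(-9 - 3*(-7)) = -8 + 4*(-9 + 21) = -8 + 4*12 = -8 + 48 = 40)
s(m, B) = 40
O(C) = -2 + C
√(O(-37) + s(l(-8), -17)) = √((-2 - 37) + 40) = √(-39 + 40) = √1 = 1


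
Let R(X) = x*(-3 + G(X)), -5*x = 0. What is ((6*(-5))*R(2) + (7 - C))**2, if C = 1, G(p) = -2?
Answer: 36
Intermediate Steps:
x = 0 (x = -1/5*0 = 0)
R(X) = 0 (R(X) = 0*(-3 - 2) = 0*(-5) = 0)
((6*(-5))*R(2) + (7 - C))**2 = ((6*(-5))*0 + (7 - 1*1))**2 = (-30*0 + (7 - 1))**2 = (0 + 6)**2 = 6**2 = 36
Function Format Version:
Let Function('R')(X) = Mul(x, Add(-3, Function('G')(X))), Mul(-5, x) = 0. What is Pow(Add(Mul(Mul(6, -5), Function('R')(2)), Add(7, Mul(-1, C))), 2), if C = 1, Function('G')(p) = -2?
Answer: 36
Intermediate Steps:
x = 0 (x = Mul(Rational(-1, 5), 0) = 0)
Function('R')(X) = 0 (Function('R')(X) = Mul(0, Add(-3, -2)) = Mul(0, -5) = 0)
Pow(Add(Mul(Mul(6, -5), Function('R')(2)), Add(7, Mul(-1, C))), 2) = Pow(Add(Mul(Mul(6, -5), 0), Add(7, Mul(-1, 1))), 2) = Pow(Add(Mul(-30, 0), Add(7, -1)), 2) = Pow(Add(0, 6), 2) = Pow(6, 2) = 36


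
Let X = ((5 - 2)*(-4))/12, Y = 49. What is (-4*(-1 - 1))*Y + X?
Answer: 391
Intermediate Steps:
X = -1 (X = (3*(-4))*(1/12) = -12*1/12 = -1)
(-4*(-1 - 1))*Y + X = -4*(-1 - 1)*49 - 1 = -4*(-2)*49 - 1 = 8*49 - 1 = 392 - 1 = 391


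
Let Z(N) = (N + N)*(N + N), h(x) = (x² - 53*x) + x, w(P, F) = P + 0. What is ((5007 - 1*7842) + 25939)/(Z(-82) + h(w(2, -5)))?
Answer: 5776/6699 ≈ 0.86222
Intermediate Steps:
w(P, F) = P
h(x) = x² - 52*x
Z(N) = 4*N² (Z(N) = (2*N)*(2*N) = 4*N²)
((5007 - 1*7842) + 25939)/(Z(-82) + h(w(2, -5))) = ((5007 - 1*7842) + 25939)/(4*(-82)² + 2*(-52 + 2)) = ((5007 - 7842) + 25939)/(4*6724 + 2*(-50)) = (-2835 + 25939)/(26896 - 100) = 23104/26796 = 23104*(1/26796) = 5776/6699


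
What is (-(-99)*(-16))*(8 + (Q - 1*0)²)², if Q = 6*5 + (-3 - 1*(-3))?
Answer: -1305950976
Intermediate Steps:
Q = 30 (Q = 30 + (-3 + 3) = 30 + 0 = 30)
(-(-99)*(-16))*(8 + (Q - 1*0)²)² = (-(-99)*(-16))*(8 + (30 - 1*0)²)² = (-99*16)*(8 + (30 + 0)²)² = -1584*(8 + 30²)² = -1584*(8 + 900)² = -1584*908² = -1584*824464 = -1305950976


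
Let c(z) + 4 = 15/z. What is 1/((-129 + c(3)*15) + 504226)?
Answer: 1/504112 ≈ 1.9837e-6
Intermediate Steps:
c(z) = -4 + 15/z
1/((-129 + c(3)*15) + 504226) = 1/((-129 + (-4 + 15/3)*15) + 504226) = 1/((-129 + (-4 + 15*(⅓))*15) + 504226) = 1/((-129 + (-4 + 5)*15) + 504226) = 1/((-129 + 1*15) + 504226) = 1/((-129 + 15) + 504226) = 1/(-114 + 504226) = 1/504112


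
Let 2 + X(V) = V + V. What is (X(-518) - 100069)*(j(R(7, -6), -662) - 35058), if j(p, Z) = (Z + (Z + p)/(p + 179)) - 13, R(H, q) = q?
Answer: 625091702039/173 ≈ 3.6132e+9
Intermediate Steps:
X(V) = -2 + 2*V (X(V) = -2 + (V + V) = -2 + 2*V)
j(p, Z) = -13 + Z + (Z + p)/(179 + p) (j(p, Z) = (Z + (Z + p)/(179 + p)) - 13 = -13 + Z + (Z + p)/(179 + p))
(X(-518) - 100069)*(j(R(7, -6), -662) - 35058) = ((-2 + 2*(-518)) - 100069)*((-2327 - 12*(-6) + 180*(-662) - 662*(-6))/(179 - 6) - 35058) = ((-2 - 1036) - 100069)*((-2327 + 72 - 119160 + 3972)/173 - 35058) = (-1038 - 100069)*((1/173)*(-117443) - 35058) = -101107*(-117443/173 - 35058) = -101107*(-6182477/173) = 625091702039/173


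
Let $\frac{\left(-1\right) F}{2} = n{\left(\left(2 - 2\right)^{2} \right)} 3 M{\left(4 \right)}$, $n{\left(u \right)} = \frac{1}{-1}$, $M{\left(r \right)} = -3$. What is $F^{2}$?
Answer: $324$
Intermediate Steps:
$n{\left(u \right)} = -1$
$F = -18$ ($F = - 2 \left(-1\right) 3 \left(-3\right) = - 2 \left(\left(-3\right) \left(-3\right)\right) = \left(-2\right) 9 = -18$)
$F^{2} = \left(-18\right)^{2} = 324$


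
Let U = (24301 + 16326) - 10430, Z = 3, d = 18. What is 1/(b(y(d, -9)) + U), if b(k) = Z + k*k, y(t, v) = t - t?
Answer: 1/30200 ≈ 3.3113e-5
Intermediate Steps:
y(t, v) = 0
U = 30197 (U = 40627 - 10430 = 30197)
b(k) = 3 + k² (b(k) = 3 + k*k = 3 + k²)
1/(b(y(d, -9)) + U) = 1/((3 + 0²) + 30197) = 1/((3 + 0) + 30197) = 1/(3 + 30197) = 1/30200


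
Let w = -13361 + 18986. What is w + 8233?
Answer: 13858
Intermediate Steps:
w = 5625
w + 8233 = 5625 + 8233 = 13858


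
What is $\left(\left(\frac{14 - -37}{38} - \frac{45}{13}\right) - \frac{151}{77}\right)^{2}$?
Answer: $\frac{24091075369}{1446889444} \approx 16.65$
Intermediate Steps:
$\left(\left(\frac{14 - -37}{38} - \frac{45}{13}\right) - \frac{151}{77}\right)^{2} = \left(\left(\left(14 + 37\right) \frac{1}{38} - \frac{45}{13}\right) - \frac{151}{77}\right)^{2} = \left(\left(51 \cdot \frac{1}{38} - \frac{45}{13}\right) - \frac{151}{77}\right)^{2} = \left(\left(\frac{51}{38} - \frac{45}{13}\right) - \frac{151}{77}\right)^{2} = \left(- \frac{1047}{494} - \frac{151}{77}\right)^{2} = \left(- \frac{155213}{38038}\right)^{2} = \frac{24091075369}{1446889444}$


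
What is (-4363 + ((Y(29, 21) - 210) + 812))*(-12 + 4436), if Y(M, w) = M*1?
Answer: -16510368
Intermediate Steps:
Y(M, w) = M
(-4363 + ((Y(29, 21) - 210) + 812))*(-12 + 4436) = (-4363 + ((29 - 210) + 812))*(-12 + 4436) = (-4363 + (-181 + 812))*4424 = (-4363 + 631)*4424 = -3732*4424 = -16510368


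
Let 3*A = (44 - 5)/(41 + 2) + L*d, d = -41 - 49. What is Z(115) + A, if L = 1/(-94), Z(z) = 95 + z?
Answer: 425666/2021 ≈ 210.62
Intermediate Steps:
L = -1/94 ≈ -0.010638
d = -90
A = 1256/2021 (A = ((44 - 5)/(41 + 2) - 1/94*(-90))/3 = (39/43 + 45/47)/3 = (⅓)*(3768/2021) = 1256/2021 ≈ 0.62147)
Z(115) + A = (95 + 115) + 1256/2021 = 210 + 1256/2021 = 425666/2021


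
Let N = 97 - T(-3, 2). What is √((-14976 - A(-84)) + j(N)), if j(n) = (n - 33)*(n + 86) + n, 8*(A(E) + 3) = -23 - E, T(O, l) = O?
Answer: I*√38698/4 ≈ 49.18*I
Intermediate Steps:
A(E) = -47/8 - E/8 (A(E) = -3 + (-23 - E)/8 = -3 + (-23/8 - E/8) = -47/8 - E/8)
N = 100 (N = 97 - 1*(-3) = 97 + 3 = 100)
j(n) = n + (-33 + n)*(86 + n) (j(n) = (-33 + n)*(86 + n) + n = n + (-33 + n)*(86 + n))
√((-14976 - A(-84)) + j(N)) = √((-14976 - (-47/8 - ⅛*(-84))) + (-2838 + 100² + 54*100)) = √((-14976 - (-47/8 + 21/2)) + (-2838 + 10000 + 5400)) = √((-14976 - 1*37/8) + 12562) = √((-14976 - 37/8) + 12562) = √(-119845/8 + 12562) = √(-19349/8) = I*√38698/4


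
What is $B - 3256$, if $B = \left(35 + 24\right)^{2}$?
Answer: $225$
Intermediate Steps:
$B = 3481$ ($B = 59^{2} = 3481$)
$B - 3256 = 3481 - 3256 = 225$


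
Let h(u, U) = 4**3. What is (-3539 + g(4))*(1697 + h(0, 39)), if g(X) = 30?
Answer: -6179349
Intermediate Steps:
h(u, U) = 64
(-3539 + g(4))*(1697 + h(0, 39)) = (-3539 + 30)*(1697 + 64) = -3509*1761 = -6179349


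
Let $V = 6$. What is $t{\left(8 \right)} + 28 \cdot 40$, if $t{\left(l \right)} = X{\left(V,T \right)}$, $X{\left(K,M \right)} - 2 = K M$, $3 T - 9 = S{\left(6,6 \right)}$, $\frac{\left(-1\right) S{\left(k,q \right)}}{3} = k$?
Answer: $1104$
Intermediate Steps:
$S{\left(k,q \right)} = - 3 k$
$T = -3$ ($T = 3 + \frac{\left(-3\right) 6}{3} = 3 + \frac{1}{3} \left(-18\right) = 3 - 6 = -3$)
$X{\left(K,M \right)} = 2 + K M$
$t{\left(l \right)} = -16$ ($t{\left(l \right)} = 2 + 6 \left(-3\right) = 2 - 18 = -16$)
$t{\left(8 \right)} + 28 \cdot 40 = -16 + 28 \cdot 40 = -16 + 1120 = 1104$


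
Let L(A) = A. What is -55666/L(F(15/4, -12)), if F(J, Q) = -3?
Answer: 55666/3 ≈ 18555.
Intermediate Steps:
-55666/L(F(15/4, -12)) = -55666/(-3) = -55666*(-⅓) = 55666/3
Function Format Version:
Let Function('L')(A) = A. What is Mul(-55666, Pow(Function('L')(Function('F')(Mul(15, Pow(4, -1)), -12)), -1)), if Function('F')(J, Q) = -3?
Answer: Rational(55666, 3) ≈ 18555.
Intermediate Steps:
Mul(-55666, Pow(Function('L')(Function('F')(Mul(15, Pow(4, -1)), -12)), -1)) = Mul(-55666, Pow(-3, -1)) = Mul(-55666, Rational(-1, 3)) = Rational(55666, 3)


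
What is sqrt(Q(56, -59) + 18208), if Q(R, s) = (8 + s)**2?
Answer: sqrt(20809) ≈ 144.25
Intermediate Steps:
sqrt(Q(56, -59) + 18208) = sqrt((8 - 59)**2 + 18208) = sqrt((-51)**2 + 18208) = sqrt(2601 + 18208) = sqrt(20809)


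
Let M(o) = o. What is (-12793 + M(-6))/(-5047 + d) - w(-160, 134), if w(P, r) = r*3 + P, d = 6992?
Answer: -483489/1945 ≈ -248.58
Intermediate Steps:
w(P, r) = P + 3*r (w(P, r) = 3*r + P = P + 3*r)
(-12793 + M(-6))/(-5047 + d) - w(-160, 134) = (-12793 - 6)/(-5047 + 6992) - (-160 + 3*134) = -12799/1945 - (-160 + 402) = -12799*1/1945 - 1*242 = -12799/1945 - 242 = -483489/1945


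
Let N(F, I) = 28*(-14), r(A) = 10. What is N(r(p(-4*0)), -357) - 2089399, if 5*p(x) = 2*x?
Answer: -2089791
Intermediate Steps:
p(x) = 2*x/5 (p(x) = (2*x)/5 = 2*x/5)
N(F, I) = -392
N(r(p(-4*0)), -357) - 2089399 = -392 - 2089399 = -2089791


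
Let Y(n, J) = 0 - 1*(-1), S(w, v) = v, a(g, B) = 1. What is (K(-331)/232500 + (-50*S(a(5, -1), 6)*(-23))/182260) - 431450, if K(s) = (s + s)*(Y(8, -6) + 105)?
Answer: -228536238597484/529693125 ≈ -4.3145e+5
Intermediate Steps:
Y(n, J) = 1 (Y(n, J) = 0 + 1 = 1)
K(s) = 212*s (K(s) = (s + s)*(1 + 105) = (2*s)*106 = 212*s)
(K(-331)/232500 + (-50*S(a(5, -1), 6)*(-23))/182260) - 431450 = ((212*(-331))/232500 + (-50*6*(-23))/182260) - 431450 = (-70172*1/232500 - 300*(-23)*(1/182260)) - 431450 = (-17543/58125 + 6900*(1/182260)) - 431450 = (-17543/58125 + 345/9113) - 431450 = -139816234/529693125 - 431450 = -228536238597484/529693125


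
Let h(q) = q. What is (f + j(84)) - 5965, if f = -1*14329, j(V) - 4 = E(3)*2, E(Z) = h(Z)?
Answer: -20284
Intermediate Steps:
E(Z) = Z
j(V) = 10 (j(V) = 4 + 3*2 = 4 + 6 = 10)
f = -14329
(f + j(84)) - 5965 = (-14329 + 10) - 5965 = -14319 - 5965 = -20284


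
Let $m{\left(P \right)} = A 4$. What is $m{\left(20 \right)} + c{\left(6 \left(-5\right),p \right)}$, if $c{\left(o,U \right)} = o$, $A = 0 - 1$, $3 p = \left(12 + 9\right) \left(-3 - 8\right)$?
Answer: $-34$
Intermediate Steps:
$p = -77$ ($p = \frac{\left(12 + 9\right) \left(-3 - 8\right)}{3} = \frac{21 \left(-11\right)}{3} = \frac{1}{3} \left(-231\right) = -77$)
$A = -1$
$m{\left(P \right)} = -4$ ($m{\left(P \right)} = \left(-1\right) 4 = -4$)
$m{\left(20 \right)} + c{\left(6 \left(-5\right),p \right)} = -4 + 6 \left(-5\right) = -4 - 30 = -34$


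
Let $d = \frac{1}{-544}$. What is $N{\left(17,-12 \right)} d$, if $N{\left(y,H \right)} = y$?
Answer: $- \frac{1}{32} \approx -0.03125$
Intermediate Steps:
$d = - \frac{1}{544} \approx -0.0018382$
$N{\left(17,-12 \right)} d = 17 \left(- \frac{1}{544}\right) = - \frac{1}{32}$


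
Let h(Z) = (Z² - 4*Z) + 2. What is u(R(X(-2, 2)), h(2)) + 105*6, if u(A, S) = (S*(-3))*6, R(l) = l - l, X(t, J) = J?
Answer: 666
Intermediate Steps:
R(l) = 0
h(Z) = 2 + Z² - 4*Z
u(A, S) = -18*S (u(A, S) = -3*S*6 = -18*S)
u(R(X(-2, 2)), h(2)) + 105*6 = -18*(2 + 2² - 4*2) + 105*6 = -18*(2 + 4 - 8) + 630 = -18*(-2) + 630 = 36 + 630 = 666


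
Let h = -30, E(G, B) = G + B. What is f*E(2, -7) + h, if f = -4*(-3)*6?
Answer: -390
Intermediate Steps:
E(G, B) = B + G
f = 72 (f = 12*6 = 72)
f*E(2, -7) + h = 72*(-7 + 2) - 30 = 72*(-5) - 30 = -360 - 30 = -390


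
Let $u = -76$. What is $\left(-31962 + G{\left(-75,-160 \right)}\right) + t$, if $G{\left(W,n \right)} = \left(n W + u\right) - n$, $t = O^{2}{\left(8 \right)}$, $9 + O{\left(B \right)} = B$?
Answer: $-19877$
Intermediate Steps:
$O{\left(B \right)} = -9 + B$
$t = 1$ ($t = \left(-9 + 8\right)^{2} = \left(-1\right)^{2} = 1$)
$G{\left(W,n \right)} = -76 - n + W n$ ($G{\left(W,n \right)} = \left(n W - 76\right) - n = \left(W n - 76\right) - n = \left(-76 + W n\right) - n = -76 - n + W n$)
$\left(-31962 + G{\left(-75,-160 \right)}\right) + t = \left(-31962 - -12084\right) + 1 = \left(-31962 + \left(-76 + 160 + 12000\right)\right) + 1 = \left(-31962 + 12084\right) + 1 = -19878 + 1 = -19877$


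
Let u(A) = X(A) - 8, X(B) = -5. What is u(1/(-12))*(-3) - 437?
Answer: -398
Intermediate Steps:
u(A) = -13 (u(A) = -5 - 8 = -13)
u(1/(-12))*(-3) - 437 = -13*(-3) - 437 = 39 - 437 = -398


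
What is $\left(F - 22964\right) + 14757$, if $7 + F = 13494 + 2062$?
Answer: $7342$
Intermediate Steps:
$F = 15549$ ($F = -7 + \left(13494 + 2062\right) = -7 + 15556 = 15549$)
$\left(F - 22964\right) + 14757 = \left(15549 - 22964\right) + 14757 = -7415 + 14757 = 7342$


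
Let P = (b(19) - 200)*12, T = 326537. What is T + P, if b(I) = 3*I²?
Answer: 337133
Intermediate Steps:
P = 10596 (P = (3*19² - 200)*12 = (3*361 - 200)*12 = (1083 - 200)*12 = 883*12 = 10596)
T + P = 326537 + 10596 = 337133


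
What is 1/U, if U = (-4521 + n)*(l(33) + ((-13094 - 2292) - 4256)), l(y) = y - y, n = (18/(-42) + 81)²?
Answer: -7/270967002 ≈ -2.5833e-8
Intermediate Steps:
n = 318096/49 (n = (18*(-1/42) + 81)² = (-3/7 + 81)² = (564/7)² = 318096/49 ≈ 6491.8)
l(y) = 0
U = -270967002/7 (U = (-4521 + 318096/49)*(0 + ((-13094 - 2292) - 4256)) = 96567*(0 + (-15386 - 4256))/49 = 96567*(0 - 19642)/49 = (96567/49)*(-19642) = -270967002/7 ≈ -3.8710e+7)
1/U = 1/(-270967002/7) = -7/270967002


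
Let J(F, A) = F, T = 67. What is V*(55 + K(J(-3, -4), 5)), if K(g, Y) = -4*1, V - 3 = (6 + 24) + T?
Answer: 5100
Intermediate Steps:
V = 100 (V = 3 + ((6 + 24) + 67) = 3 + (30 + 67) = 3 + 97 = 100)
K(g, Y) = -4
V*(55 + K(J(-3, -4), 5)) = 100*(55 - 4) = 100*51 = 5100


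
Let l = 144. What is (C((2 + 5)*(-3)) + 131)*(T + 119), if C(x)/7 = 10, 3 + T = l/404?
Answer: 2362152/101 ≈ 23388.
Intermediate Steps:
T = -267/101 (T = -3 + 144/404 = -3 + 144*(1/404) = -3 + 36/101 = -267/101 ≈ -2.6436)
C(x) = 70 (C(x) = 7*10 = 70)
(C((2 + 5)*(-3)) + 131)*(T + 119) = (70 + 131)*(-267/101 + 119) = 201*(11752/101) = 2362152/101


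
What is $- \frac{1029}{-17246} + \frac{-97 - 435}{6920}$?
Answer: $- \frac{128387}{7458895} \approx -0.017213$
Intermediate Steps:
$- \frac{1029}{-17246} + \frac{-97 - 435}{6920} = \left(-1029\right) \left(- \frac{1}{17246}\right) + \left(-97 - 435\right) \frac{1}{6920} = \frac{1029}{17246} - \frac{133}{1730} = - \frac{128387}{7458895}$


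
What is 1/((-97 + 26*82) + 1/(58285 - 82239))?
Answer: 23954/48746389 ≈ 0.00049140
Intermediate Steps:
1/((-97 + 26*82) + 1/(58285 - 82239)) = 1/((-97 + 2132) + 1/(-23954)) = 1/(2035 - 1/23954) = 1/(48746389/23954) = 23954/48746389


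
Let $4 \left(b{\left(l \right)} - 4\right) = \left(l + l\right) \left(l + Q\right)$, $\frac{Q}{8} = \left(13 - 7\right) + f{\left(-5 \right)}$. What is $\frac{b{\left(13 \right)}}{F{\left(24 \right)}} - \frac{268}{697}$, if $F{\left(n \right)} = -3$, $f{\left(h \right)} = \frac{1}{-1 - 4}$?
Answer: $- \frac{2727037}{20910} \approx -130.42$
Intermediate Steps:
$f{\left(h \right)} = - \frac{1}{5}$ ($f{\left(h \right)} = \frac{1}{-5} = - \frac{1}{5}$)
$Q = \frac{232}{5}$ ($Q = 8 \left(\left(13 - 7\right) - \frac{1}{5}\right) = 8 \left(6 - \frac{1}{5}\right) = 8 \cdot \frac{29}{5} = \frac{232}{5} \approx 46.4$)
$b{\left(l \right)} = 4 + \frac{l \left(\frac{232}{5} + l\right)}{2}$ ($b{\left(l \right)} = 4 + \frac{\left(l + l\right) \left(l + \frac{232}{5}\right)}{4} = 4 + \frac{2 l \left(\frac{232}{5} + l\right)}{4} = 4 + \frac{l \left(\frac{232}{5} + l\right)}{2}$)
$\frac{b{\left(13 \right)}}{F{\left(24 \right)}} - \frac{268}{697} = \frac{4 + \frac{13^{2}}{2} + \frac{116}{5} \cdot 13}{-3} - \frac{268}{697} = \left(4 + \frac{1}{2} \cdot 169 + \frac{1508}{5}\right) \left(- \frac{1}{3}\right) - \frac{268}{697} = \left(4 + \frac{169}{2} + \frac{1508}{5}\right) \left(- \frac{1}{3}\right) - \frac{268}{697} = \frac{3901}{10} \left(- \frac{1}{3}\right) - \frac{268}{697} = - \frac{3901}{30} - \frac{268}{697} = - \frac{2727037}{20910}$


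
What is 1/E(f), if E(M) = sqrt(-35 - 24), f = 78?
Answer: -I*sqrt(59)/59 ≈ -0.13019*I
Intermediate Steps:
E(M) = I*sqrt(59) (E(M) = sqrt(-59) = I*sqrt(59))
1/E(f) = 1/(I*sqrt(59)) = -I*sqrt(59)/59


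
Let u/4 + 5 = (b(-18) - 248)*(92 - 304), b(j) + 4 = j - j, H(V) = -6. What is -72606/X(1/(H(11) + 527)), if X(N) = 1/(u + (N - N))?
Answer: -15514159656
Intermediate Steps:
b(j) = -4 (b(j) = -4 + (j - j) = -4 + 0 = -4)
u = 213676 (u = -20 + 4*((-4 - 248)*(92 - 304)) = -20 + 4*(-252*(-212)) = -20 + 4*53424 = -20 + 213696 = 213676)
X(N) = 1/213676 (X(N) = 1/(213676 + (N - N)) = 1/(213676 + 0) = 1/213676)
-72606/X(1/(H(11) + 527)) = -72606/1/213676 = -72606*213676 = -15514159656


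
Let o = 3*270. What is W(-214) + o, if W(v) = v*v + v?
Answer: 46392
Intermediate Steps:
W(v) = v + v**2 (W(v) = v**2 + v = v + v**2)
o = 810
W(-214) + o = -214*(1 - 214) + 810 = -214*(-213) + 810 = 45582 + 810 = 46392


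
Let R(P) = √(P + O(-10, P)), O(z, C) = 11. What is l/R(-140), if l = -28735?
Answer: 28735*I*√129/129 ≈ 2530.0*I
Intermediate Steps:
R(P) = √(11 + P) (R(P) = √(P + 11) = √(11 + P))
l/R(-140) = -28735/√(11 - 140) = -28735*(-I*√129/129) = -(-28735)*I*√129/129 = 28735*I*√129/129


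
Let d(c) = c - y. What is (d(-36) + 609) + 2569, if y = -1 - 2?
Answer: 3145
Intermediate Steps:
y = -3
d(c) = 3 + c (d(c) = c - 1*(-3) = c + 3 = 3 + c)
(d(-36) + 609) + 2569 = ((3 - 36) + 609) + 2569 = (-33 + 609) + 2569 = 576 + 2569 = 3145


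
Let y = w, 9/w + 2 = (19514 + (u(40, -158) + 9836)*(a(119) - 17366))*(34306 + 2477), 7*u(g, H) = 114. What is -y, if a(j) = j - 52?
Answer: 63/43878670078802 ≈ 1.4358e-12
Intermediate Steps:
a(j) = -52 + j
u(g, H) = 114/7 (u(g, H) = (⅐)*114 = 114/7)
w = -63/43878670078802 (w = 9/(-2 + (19514 + (114/7 + 9836)*((-52 + 119) - 17366))*(34306 + 2477)) = 9/(-2 + (19514 + 68966*(67 - 17366)/7)*36783) = 9/(-2 + (19514 + (68966/7)*(-17299))*36783) = 9/(-2 + (19514 - 1193042834/7)*36783) = 9/(-2 - 1192906236/7*36783) = 9/(-2 - 43878670078788/7) = 9/(-43878670078802/7) = 9*(-7/43878670078802) = -63/43878670078802 ≈ -1.4358e-12)
y = -63/43878670078802 ≈ -1.4358e-12
-y = -1*(-63/43878670078802) = 63/43878670078802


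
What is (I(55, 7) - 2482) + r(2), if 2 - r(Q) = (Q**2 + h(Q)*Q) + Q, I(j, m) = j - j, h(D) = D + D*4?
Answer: -2506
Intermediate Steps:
h(D) = 5*D (h(D) = D + 4*D = 5*D)
I(j, m) = 0
r(Q) = 2 - Q - 6*Q**2 (r(Q) = 2 - ((Q**2 + (5*Q)*Q) + Q) = 2 - ((Q**2 + 5*Q**2) + Q) = 2 - (6*Q**2 + Q) = 2 - (Q + 6*Q**2) = 2 + (-Q - 6*Q**2) = 2 - Q - 6*Q**2)
(I(55, 7) - 2482) + r(2) = (0 - 2482) + (2 - 1*2 - 6*2**2) = -2482 + (2 - 2 - 6*4) = -2482 + (2 - 2 - 24) = -2482 - 24 = -2506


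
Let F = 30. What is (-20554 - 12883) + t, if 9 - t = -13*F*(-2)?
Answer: -34208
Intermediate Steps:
t = -771 (t = 9 - (-13*30)*(-2) = 9 - (-390)*(-2) = 9 - 1*780 = 9 - 780 = -771)
(-20554 - 12883) + t = (-20554 - 12883) - 771 = -33437 - 771 = -34208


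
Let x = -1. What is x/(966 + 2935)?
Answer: -1/3901 ≈ -0.00025634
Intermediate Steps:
x/(966 + 2935) = -1/(966 + 2935) = -1/3901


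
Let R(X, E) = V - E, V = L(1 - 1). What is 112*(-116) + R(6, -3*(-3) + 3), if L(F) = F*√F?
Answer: -13004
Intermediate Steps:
L(F) = F^(3/2)
V = 0 (V = (1 - 1)^(3/2) = 0^(3/2) = 0)
R(X, E) = -E (R(X, E) = 0 - E = -E)
112*(-116) + R(6, -3*(-3) + 3) = 112*(-116) - (-3*(-3) + 3) = -12992 - (9 + 3) = -12992 - 1*12 = -12992 - 12 = -13004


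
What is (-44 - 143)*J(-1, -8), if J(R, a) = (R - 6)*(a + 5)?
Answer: -3927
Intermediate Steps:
J(R, a) = (-6 + R)*(5 + a)
(-44 - 143)*J(-1, -8) = (-44 - 143)*(-30 - 6*(-8) + 5*(-1) - 1*(-8)) = -187*(-30 + 48 - 5 + 8) = -187*21 = -3927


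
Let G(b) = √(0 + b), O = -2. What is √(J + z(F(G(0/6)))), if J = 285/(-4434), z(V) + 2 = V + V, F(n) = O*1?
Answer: I*√13247314/1478 ≈ 2.4626*I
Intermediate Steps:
G(b) = √b
F(n) = -2 (F(n) = -2*1 = -2)
z(V) = -2 + 2*V (z(V) = -2 + (V + V) = -2 + 2*V)
J = -95/1478 (J = 285*(-1/4434) = -95/1478 ≈ -0.064276)
√(J + z(F(G(0/6)))) = √(-95/1478 + (-2 + 2*(-2))) = √(-95/1478 + (-2 - 4)) = √(-95/1478 - 6) = √(-8963/1478) = I*√13247314/1478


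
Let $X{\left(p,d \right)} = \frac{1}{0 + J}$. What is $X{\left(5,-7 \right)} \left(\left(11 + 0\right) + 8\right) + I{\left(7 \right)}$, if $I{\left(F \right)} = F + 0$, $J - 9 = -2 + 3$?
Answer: $\frac{89}{10} \approx 8.9$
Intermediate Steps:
$J = 10$ ($J = 9 + \left(-2 + 3\right) = 9 + 1 = 10$)
$I{\left(F \right)} = F$
$X{\left(p,d \right)} = \frac{1}{10}$ ($X{\left(p,d \right)} = \frac{1}{0 + 10} = \frac{1}{10}$)
$X{\left(5,-7 \right)} \left(\left(11 + 0\right) + 8\right) + I{\left(7 \right)} = \frac{\left(11 + 0\right) + 8}{10} + 7 = \frac{11 + 8}{10} + 7 = \frac{1}{10} \cdot 19 + 7 = \frac{19}{10} + 7 = \frac{89}{10}$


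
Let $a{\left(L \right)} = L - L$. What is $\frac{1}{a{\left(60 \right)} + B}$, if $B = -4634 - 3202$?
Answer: $- \frac{1}{7836} \approx -0.00012762$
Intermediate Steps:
$B = -7836$ ($B = -4634 - 3202 = -7836$)
$a{\left(L \right)} = 0$
$\frac{1}{a{\left(60 \right)} + B} = \frac{1}{0 - 7836} = \frac{1}{-7836} = - \frac{1}{7836}$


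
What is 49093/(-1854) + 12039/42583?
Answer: -2068206913/78948882 ≈ -26.197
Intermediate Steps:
49093/(-1854) + 12039/42583 = 49093*(-1/1854) + 12039*(1/42583) = -49093/1854 + 12039/42583 = -2068206913/78948882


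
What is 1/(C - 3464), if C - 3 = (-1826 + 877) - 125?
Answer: -1/4535 ≈ -0.00022051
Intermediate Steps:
C = -1071 (C = 3 + ((-1826 + 877) - 125) = 3 + (-949 - 125) = 3 - 1074 = -1071)
1/(C - 3464) = 1/(-1071 - 3464) = 1/(-4535) = -1/4535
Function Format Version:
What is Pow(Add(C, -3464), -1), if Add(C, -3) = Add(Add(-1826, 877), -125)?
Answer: Rational(-1, 4535) ≈ -0.00022051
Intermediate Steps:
C = -1071 (C = Add(3, Add(Add(-1826, 877), -125)) = Add(3, Add(-949, -125)) = Add(3, -1074) = -1071)
Pow(Add(C, -3464), -1) = Pow(Add(-1071, -3464), -1) = Pow(-4535, -1) = Rational(-1, 4535)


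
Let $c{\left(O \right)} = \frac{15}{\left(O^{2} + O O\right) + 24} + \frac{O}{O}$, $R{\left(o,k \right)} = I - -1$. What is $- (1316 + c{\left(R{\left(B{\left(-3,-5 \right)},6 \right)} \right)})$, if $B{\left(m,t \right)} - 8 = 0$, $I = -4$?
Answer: $- \frac{18443}{14} \approx -1317.4$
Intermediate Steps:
$B{\left(m,t \right)} = 8$ ($B{\left(m,t \right)} = 8 + 0 = 8$)
$R{\left(o,k \right)} = -3$ ($R{\left(o,k \right)} = -4 - -1 = -4 + 1 = -3$)
$c{\left(O \right)} = 1 + \frac{15}{24 + 2 O^{2}}$ ($c{\left(O \right)} = \frac{15}{\left(O^{2} + O^{2}\right) + 24} + 1 = \frac{15}{2 O^{2} + 24} + 1 = \frac{15}{24 + 2 O^{2}} + 1 = 1 + \frac{15}{24 + 2 O^{2}}$)
$- (1316 + c{\left(R{\left(B{\left(-3,-5 \right)},6 \right)} \right)}) = - (1316 + \frac{\frac{39}{2} + \left(-3\right)^{2}}{12 + \left(-3\right)^{2}}) = - (1316 + \frac{\frac{39}{2} + 9}{12 + 9}) = - (1316 + \frac{1}{21} \cdot \frac{57}{2}) = - (1316 + \frac{19}{14}) = \left(-1\right) \frac{18443}{14} = - \frac{18443}{14}$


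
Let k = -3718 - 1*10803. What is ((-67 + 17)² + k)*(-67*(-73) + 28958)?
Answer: -406898829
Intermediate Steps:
k = -14521 (k = -3718 - 10803 = -14521)
((-67 + 17)² + k)*(-67*(-73) + 28958) = ((-67 + 17)² - 14521)*(-67*(-73) + 28958) = ((-50)² - 14521)*(4891 + 28958) = (2500 - 14521)*33849 = -12021*33849 = -406898829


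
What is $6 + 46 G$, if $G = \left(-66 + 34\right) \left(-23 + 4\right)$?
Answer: $27974$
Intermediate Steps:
$G = 608$ ($G = \left(-32\right) \left(-19\right) = 608$)
$6 + 46 G = 6 + 46 \cdot 608 = 6 + 27968 = 27974$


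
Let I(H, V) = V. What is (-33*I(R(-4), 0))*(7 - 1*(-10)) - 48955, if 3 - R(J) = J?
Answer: -48955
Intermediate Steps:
R(J) = 3 - J
(-33*I(R(-4), 0))*(7 - 1*(-10)) - 48955 = (-33*0)*(7 - 1*(-10)) - 48955 = 0*(7 + 10) - 48955 = 0*17 - 48955 = 0 - 48955 = -48955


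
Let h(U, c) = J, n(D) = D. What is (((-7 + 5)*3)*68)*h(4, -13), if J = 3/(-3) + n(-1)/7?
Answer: 3264/7 ≈ 466.29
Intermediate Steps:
J = -8/7 (J = 3/(-3) - 1/7 = 3*(-⅓) - 1*⅐ = -1 - ⅐ = -8/7 ≈ -1.1429)
h(U, c) = -8/7
(((-7 + 5)*3)*68)*h(4, -13) = (((-7 + 5)*3)*68)*(-8/7) = (-2*3*68)*(-8/7) = -6*68*(-8/7) = -408*(-8/7) = 3264/7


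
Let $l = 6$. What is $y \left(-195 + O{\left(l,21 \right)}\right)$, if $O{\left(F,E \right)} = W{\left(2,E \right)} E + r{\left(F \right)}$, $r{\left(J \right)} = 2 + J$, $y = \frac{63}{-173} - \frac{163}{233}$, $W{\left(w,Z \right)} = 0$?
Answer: $\frac{8018186}{40309} \approx 198.92$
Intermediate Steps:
$y = - \frac{42878}{40309}$ ($y = 63 \left(- \frac{1}{173}\right) - \frac{163}{233} = - \frac{63}{173} - \frac{163}{233} = - \frac{42878}{40309} \approx -1.0637$)
$O{\left(F,E \right)} = 2 + F$ ($O{\left(F,E \right)} = 0 E + \left(2 + F\right) = 0 + \left(2 + F\right) = 2 + F$)
$y \left(-195 + O{\left(l,21 \right)}\right) = - \frac{42878 \left(-195 + \left(2 + 6\right)\right)}{40309} = - \frac{42878 \left(-195 + 8\right)}{40309} = \left(- \frac{42878}{40309}\right) \left(-187\right) = \frac{8018186}{40309}$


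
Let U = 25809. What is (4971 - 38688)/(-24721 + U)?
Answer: -33717/1088 ≈ -30.990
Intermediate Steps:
(4971 - 38688)/(-24721 + U) = (4971 - 38688)/(-24721 + 25809) = -33717/1088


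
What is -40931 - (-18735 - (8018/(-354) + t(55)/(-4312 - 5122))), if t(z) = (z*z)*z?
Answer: -37130549609/1669818 ≈ -22236.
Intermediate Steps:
t(z) = z³ (t(z) = z²*z = z³)
-40931 - (-18735 - (8018/(-354) + t(55)/(-4312 - 5122))) = -40931 - (-18735 - (8018/(-354) + 55³/(-4312 - 5122))) = -40931 - (-18735 - (8018*(-1/354) + 166375/(-9434))) = -40931 - (-18735 - (-4009/177 + 166375*(-1/9434))) = -40931 - (-18735 - (-4009/177 - 166375/9434)) = -40931 - (-18735 - 1*(-67269281/1669818)) = -40931 - (-18735 + 67269281/1669818) = -40931 - 1*(-31216770949/1669818) = -40931 + 31216770949/1669818 = -37130549609/1669818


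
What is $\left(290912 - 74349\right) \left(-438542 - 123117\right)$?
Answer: $-121634558017$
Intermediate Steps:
$\left(290912 - 74349\right) \left(-438542 - 123117\right) = 216563 \left(-561659\right) = -121634558017$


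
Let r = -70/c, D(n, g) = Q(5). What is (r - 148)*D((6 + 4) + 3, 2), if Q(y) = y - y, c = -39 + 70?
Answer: 0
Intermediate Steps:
c = 31
Q(y) = 0
D(n, g) = 0
r = -70/31 ≈ -2.2581
(r - 148)*D((6 + 4) + 3, 2) = (-70/31 - 148)*0 = -4658/31*0 = 0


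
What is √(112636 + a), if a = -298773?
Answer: I*√186137 ≈ 431.44*I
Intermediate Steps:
√(112636 + a) = √(112636 - 298773) = √(-186137) = I*√186137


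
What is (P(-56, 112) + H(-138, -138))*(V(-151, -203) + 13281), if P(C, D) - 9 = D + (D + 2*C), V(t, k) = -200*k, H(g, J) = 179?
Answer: 16164300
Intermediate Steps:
P(C, D) = 9 + 2*C + 2*D (P(C, D) = 9 + (D + (D + 2*C)) = 9 + (2*C + 2*D) = 9 + 2*C + 2*D)
(P(-56, 112) + H(-138, -138))*(V(-151, -203) + 13281) = ((9 + 2*(-56) + 2*112) + 179)*(-200*(-203) + 13281) = ((9 - 112 + 224) + 179)*(40600 + 13281) = (121 + 179)*53881 = 300*53881 = 16164300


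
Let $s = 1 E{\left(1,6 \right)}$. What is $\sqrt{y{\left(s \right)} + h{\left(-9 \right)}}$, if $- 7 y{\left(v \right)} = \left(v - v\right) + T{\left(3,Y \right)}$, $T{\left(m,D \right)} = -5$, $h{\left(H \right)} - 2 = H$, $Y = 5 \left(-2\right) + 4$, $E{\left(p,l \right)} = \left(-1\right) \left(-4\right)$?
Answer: $\frac{2 i \sqrt{77}}{7} \approx 2.5071 i$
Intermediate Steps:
$E{\left(p,l \right)} = 4$
$Y = -6$ ($Y = -10 + 4 = -6$)
$h{\left(H \right)} = 2 + H$
$s = 4$ ($s = 1 \cdot 4 = 4$)
$y{\left(v \right)} = \frac{5}{7}$ ($y{\left(v \right)} = - \frac{\left(v - v\right) - 5}{7} = - \frac{0 - 5}{7} = \left(- \frac{1}{7}\right) \left(-5\right) = \frac{5}{7}$)
$\sqrt{y{\left(s \right)} + h{\left(-9 \right)}} = \sqrt{\frac{5}{7} + \left(2 - 9\right)} = \sqrt{\frac{5}{7} - 7} = \sqrt{- \frac{44}{7}} = \frac{2 i \sqrt{77}}{7}$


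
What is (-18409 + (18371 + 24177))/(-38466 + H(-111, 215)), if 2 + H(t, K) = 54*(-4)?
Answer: -24139/38684 ≈ -0.62400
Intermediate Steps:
H(t, K) = -218 (H(t, K) = -2 + 54*(-4) = -2 - 216 = -218)
(-18409 + (18371 + 24177))/(-38466 + H(-111, 215)) = (-18409 + (18371 + 24177))/(-38466 - 218) = (-18409 + 42548)/(-38684) = 24139*(-1/38684) = -24139/38684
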